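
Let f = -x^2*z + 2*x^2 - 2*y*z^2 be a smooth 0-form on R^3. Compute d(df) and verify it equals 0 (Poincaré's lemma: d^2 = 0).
d(df) = 0

Step 1: df = sum_i (∂f/∂x_i) dx_i = (2*x*(2 - z)) dx + (-2*z^2) dy + (-x^2 - 4*y*z) dz.
Step 2: Apply d again. Using the 1-form formula, the coefficient of dx ∧ dy in d(df) is ∂^2 f/∂x ∂y - ∂^2 f/∂y ∂x = (0) - (0) = 0 (equality of mixed partials for smooth f).
Similarly for dx ∧ dz and dy ∧ dz — all coefficients vanish. So d(df) = 0.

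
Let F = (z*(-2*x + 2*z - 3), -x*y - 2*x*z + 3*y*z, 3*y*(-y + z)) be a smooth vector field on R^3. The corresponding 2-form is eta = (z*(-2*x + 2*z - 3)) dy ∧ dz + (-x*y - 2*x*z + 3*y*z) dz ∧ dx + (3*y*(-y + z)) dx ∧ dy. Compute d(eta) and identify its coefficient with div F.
d(eta) = (-x + 3*y + z) dx ∧ dy ∧ dz; div F = -x + 3*y + z

For a 2-form in R^3 of the form above, applying d gives a 3-form with coefficient ∂P/∂x + ∂Q/∂y + ∂R/∂z:
  ∂P/∂x = -2*z
  ∂Q/∂y = -x + 3*z
  ∂R/∂z = 3*y
Sum = -x + 3*y + z, which is exactly div F.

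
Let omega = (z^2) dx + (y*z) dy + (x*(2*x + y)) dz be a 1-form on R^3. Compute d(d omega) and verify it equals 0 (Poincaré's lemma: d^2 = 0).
d(d omega) = 0

Step 1: d omega = sum_{i<j} (∂f_j/∂x_i - ∂f_i/∂x_j) dx_i ∧ dx_j:
  coeff of dx ∧ dy: 0
  coeff of dx ∧ dz: 4*x + y - 2*z
  coeff of dy ∧ dz: x - y
Step 2: Apply d again to each 2-form coefficient. The only possible 3-form in R^3 is dx ∧ dy ∧ dz, with coefficient
  ∂(coeff of dy∧dz)/∂x - ∂(coeff of dx∧dz)/∂y + ∂(coeff of dx∧dy)/∂z
  = ∂/∂x (x - y) - ∂/∂y (4*x + y - 2*z) + ∂/∂z (0).
Each of these terms simplifies to sums of mixed partials that cancel in pairs. The result is 0 (by equality of mixed partials for smooth functions — Schwarz / Clairaut).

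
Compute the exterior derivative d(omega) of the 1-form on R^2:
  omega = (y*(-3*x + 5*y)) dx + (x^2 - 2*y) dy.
d(omega) = (5*x - 10*y) dx ∧ dy

For a 1-form omega = sum_i f_i dx_i, the exterior derivative is
  d(omega) = sum_{i < j} (∂f_j/∂x_i - ∂f_i/∂x_j) dx_i ∧ dx_j.
  coefficient of dx ∧ dy: ∂f_2/∂x - ∂f_1/∂y = ∂(x^2 - 2*y)/∂x - ∂(y*(-3*x + 5*y))/∂y = 5*x - 10*y
Assembling: d(omega) = (5*x - 10*y) dx ∧ dy.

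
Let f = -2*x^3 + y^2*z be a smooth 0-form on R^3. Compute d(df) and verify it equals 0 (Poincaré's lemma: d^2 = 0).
d(df) = 0

Step 1: df = sum_i (∂f/∂x_i) dx_i = (-6*x^2) dx + (2*y*z) dy + (y^2) dz.
Step 2: Apply d again. Using the 1-form formula, the coefficient of dx ∧ dy in d(df) is ∂^2 f/∂x ∂y - ∂^2 f/∂y ∂x = (0) - (0) = 0 (equality of mixed partials for smooth f).
Similarly for dx ∧ dz and dy ∧ dz — all coefficients vanish. So d(df) = 0.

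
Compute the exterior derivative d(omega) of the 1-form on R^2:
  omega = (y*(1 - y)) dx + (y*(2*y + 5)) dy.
d(omega) = (2*y - 1) dx ∧ dy

For a 1-form omega = sum_i f_i dx_i, the exterior derivative is
  d(omega) = sum_{i < j} (∂f_j/∂x_i - ∂f_i/∂x_j) dx_i ∧ dx_j.
  coefficient of dx ∧ dy: ∂f_2/∂x - ∂f_1/∂y = ∂(y*(2*y + 5))/∂x - ∂(y*(1 - y))/∂y = 2*y - 1
Assembling: d(omega) = (2*y - 1) dx ∧ dy.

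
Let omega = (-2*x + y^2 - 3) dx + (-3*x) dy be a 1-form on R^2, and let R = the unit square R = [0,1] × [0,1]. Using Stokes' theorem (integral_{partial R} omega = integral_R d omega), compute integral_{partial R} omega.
integral_(partial R) omega = -4

Stokes: integral_partial_R omega = integral_R d omega with d omega = (∂Q/∂x - ∂P/∂y) dx ∧ dy.
  ∂Q/∂x = -3
  ∂P/∂y = 2*y
  integrand = ∂Q/∂x - ∂P/∂y = -2*y - 3.
Integrating over R: integral_0^1 integral_0^1 (-2*y - 3) dx dy = -4.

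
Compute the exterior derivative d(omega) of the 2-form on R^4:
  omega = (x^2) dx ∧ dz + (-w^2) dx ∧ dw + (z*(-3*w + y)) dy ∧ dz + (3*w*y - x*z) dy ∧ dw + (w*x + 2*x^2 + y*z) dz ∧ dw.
d(omega) = (x - 2*z) dy ∧ dz ∧ dw + (-z) dx ∧ dy ∧ dw + (w + 4*x) dx ∧ dz ∧ dw

For a 2-form omega = sum_{i<j} g_{ij} dx_i ∧ dx_j, the exterior derivative is
  d(omega) = sum_{i<j} d(g_{ij}) ∧ dx_i ∧ dx_j = sum_{i<j, k} (∂g_{ij}/∂x_k) dx_k ∧ dx_i ∧ dx_j.
Expand each term, using dx_k ∧ dx_i ∧ dx_j = sgn(permutation) dx_{(a)} ∧ dx_{(b)} ∧ dx_{(c)} with (a < b < c) sorted:
  d(z*(-3*w + y)) includes (∂/∂w)(z*(-3*w + y)) dw = (-3*z) dw, which multiplied by dy ∧ dz gives (-3*z) dy ∧ dz ∧ dw
  d(3*w*y - x*z) includes (∂/∂x)(3*w*y - x*z) dx = (-z) dx, which multiplied by dy ∧ dw gives (-z) dx ∧ dy ∧ dw
  d(3*w*y - x*z) includes (∂/∂z)(3*w*y - x*z) dz = (-x) dz, which multiplied by dy ∧ dw gives (x) dy ∧ dz ∧ dw
  d(w*x + 2*x^2 + y*z) includes (∂/∂x)(w*x + 2*x^2 + y*z) dx = (w + 4*x) dx, which multiplied by dz ∧ dw gives (w + 4*x) dx ∧ dz ∧ dw
  d(w*x + 2*x^2 + y*z) includes (∂/∂y)(w*x + 2*x^2 + y*z) dy = (z) dy, which multiplied by dz ∧ dw gives (z) dy ∧ dz ∧ dw
Collecting like 3-forms: d(omega) = (x - 2*z) dy ∧ dz ∧ dw + (-z) dx ∧ dy ∧ dw + (w + 4*x) dx ∧ dz ∧ dw.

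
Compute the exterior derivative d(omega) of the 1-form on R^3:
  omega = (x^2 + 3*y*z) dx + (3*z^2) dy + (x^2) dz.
d(omega) = (-3*z) dx ∧ dy + (2*x - 3*y) dx ∧ dz + (-6*z) dy ∧ dz

For a 1-form omega = sum_i f_i dx_i, the exterior derivative is
  d(omega) = sum_{i < j} (∂f_j/∂x_i - ∂f_i/∂x_j) dx_i ∧ dx_j.
  coefficient of dx ∧ dy: ∂f_2/∂x - ∂f_1/∂y = ∂(3*z^2)/∂x - ∂(x^2 + 3*y*z)/∂y = -3*z
  coefficient of dx ∧ dz: ∂f_3/∂x - ∂f_1/∂z = ∂(x^2)/∂x - ∂(x^2 + 3*y*z)/∂z = 2*x - 3*y
  coefficient of dy ∧ dz: ∂f_3/∂y - ∂f_2/∂z = ∂(x^2)/∂y - ∂(3*z^2)/∂z = -6*z
Assembling: d(omega) = (-3*z) dx ∧ dy + (2*x - 3*y) dx ∧ dz + (-6*z) dy ∧ dz.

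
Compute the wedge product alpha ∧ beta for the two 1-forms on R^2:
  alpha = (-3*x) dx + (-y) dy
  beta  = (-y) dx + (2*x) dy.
alpha ∧ beta = (-6*x^2 - y^2) dx ∧ dy

Distribute the wedge, using dx_i ∧ dx_j = -dx_j ∧ dx_i and dx_i ∧ dx_i = 0. For each pair (i, j) with i < j, the coefficient of dx_i ∧ dx_j in alpha ∧ beta is (alpha_i * beta_j - alpha_j * beta_i). Collecting: alpha ∧ beta = (-6*x^2 - y^2) dx ∧ dy.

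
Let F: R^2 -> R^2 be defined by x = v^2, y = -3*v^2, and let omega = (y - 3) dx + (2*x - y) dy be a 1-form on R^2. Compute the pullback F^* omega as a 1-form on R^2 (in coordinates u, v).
F^* omega = (-36*v^3 - 6*v) dv

Using F^*(f dg) = (f ∘ F) d(g ∘ F), substitute each coordinate x_i by F_i(u, v) in f_i, and replace dx_i by d F_i = (∂F_i/∂u) du + (∂F_i/∂v) dv.
  For the x component: f_1(F) = -3*v^2 - 3; d F_1 = (0) du + (2*v) dv
  For the y component: f_2(F) = 5*v^2; d F_2 = (0) du + (-6*v) dv
Combining and collecting du, dv coefficients:
  coeff of du: 0
  coeff of dv: -36*v^3 - 6*v
F^* omega = (-36*v^3 - 6*v) dv.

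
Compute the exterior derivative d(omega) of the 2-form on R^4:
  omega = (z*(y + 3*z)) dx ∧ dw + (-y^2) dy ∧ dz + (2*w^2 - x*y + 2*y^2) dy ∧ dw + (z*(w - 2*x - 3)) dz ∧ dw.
d(omega) = (-y - z) dx ∧ dy ∧ dw + (-y - 8*z) dx ∧ dz ∧ dw

For a 2-form omega = sum_{i<j} g_{ij} dx_i ∧ dx_j, the exterior derivative is
  d(omega) = sum_{i<j} d(g_{ij}) ∧ dx_i ∧ dx_j = sum_{i<j, k} (∂g_{ij}/∂x_k) dx_k ∧ dx_i ∧ dx_j.
Expand each term, using dx_k ∧ dx_i ∧ dx_j = sgn(permutation) dx_{(a)} ∧ dx_{(b)} ∧ dx_{(c)} with (a < b < c) sorted:
  d(z*(y + 3*z)) includes (∂/∂y)(z*(y + 3*z)) dy = (z) dy, which multiplied by dx ∧ dw gives (-z) dx ∧ dy ∧ dw
  d(z*(y + 3*z)) includes (∂/∂z)(z*(y + 3*z)) dz = (y + 6*z) dz, which multiplied by dx ∧ dw gives (-y - 6*z) dx ∧ dz ∧ dw
  d(2*w^2 - x*y + 2*y^2) includes (∂/∂x)(2*w^2 - x*y + 2*y^2) dx = (-y) dx, which multiplied by dy ∧ dw gives (-y) dx ∧ dy ∧ dw
  d(z*(w - 2*x - 3)) includes (∂/∂x)(z*(w - 2*x - 3)) dx = (-2*z) dx, which multiplied by dz ∧ dw gives (-2*z) dx ∧ dz ∧ dw
Collecting like 3-forms: d(omega) = (-y - z) dx ∧ dy ∧ dw + (-y - 8*z) dx ∧ dz ∧ dw.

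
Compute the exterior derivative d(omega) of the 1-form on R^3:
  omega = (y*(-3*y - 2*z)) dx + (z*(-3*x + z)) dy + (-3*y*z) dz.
d(omega) = (6*y - z) dx ∧ dy + (2*y) dx ∧ dz + (3*x - 5*z) dy ∧ dz

For a 1-form omega = sum_i f_i dx_i, the exterior derivative is
  d(omega) = sum_{i < j} (∂f_j/∂x_i - ∂f_i/∂x_j) dx_i ∧ dx_j.
  coefficient of dx ∧ dy: ∂f_2/∂x - ∂f_1/∂y = ∂(z*(-3*x + z))/∂x - ∂(y*(-3*y - 2*z))/∂y = 6*y - z
  coefficient of dx ∧ dz: ∂f_3/∂x - ∂f_1/∂z = ∂(-3*y*z)/∂x - ∂(y*(-3*y - 2*z))/∂z = 2*y
  coefficient of dy ∧ dz: ∂f_3/∂y - ∂f_2/∂z = ∂(-3*y*z)/∂y - ∂(z*(-3*x + z))/∂z = 3*x - 5*z
Assembling: d(omega) = (6*y - z) dx ∧ dy + (2*y) dx ∧ dz + (3*x - 5*z) dy ∧ dz.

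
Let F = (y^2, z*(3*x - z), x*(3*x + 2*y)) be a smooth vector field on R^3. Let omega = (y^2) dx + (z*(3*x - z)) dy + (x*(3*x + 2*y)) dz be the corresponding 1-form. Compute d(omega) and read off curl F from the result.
d(omega) = (-x + 2*z) dy ∧ dz + (-6*x - 2*y) dz ∧ dx + (-2*y + 3*z) dx ∧ dy; curl F = (-x + 2*z, -6*x - 2*y, -2*y + 3*z)

d omega = sum_{i<j} (∂f_j/∂x_i - ∂f_i/∂x_j) dx_i ∧ dx_j. Under the identification (dy ∧ dz, dz ∧ dx, dx ∧ dy) ↔ (e_x, e_y, e_z), the coefficients are exactly the components of curl F. Compute:
  ∂R/∂y - ∂Q/∂z = (2*x) - (3*x - 2*z) = -x + 2*z
  ∂P/∂z - ∂R/∂x = (0) - (6*x + 2*y) = -6*x - 2*y
  ∂Q/∂x - ∂P/∂y = (3*z) - (2*y) = -2*y + 3*z.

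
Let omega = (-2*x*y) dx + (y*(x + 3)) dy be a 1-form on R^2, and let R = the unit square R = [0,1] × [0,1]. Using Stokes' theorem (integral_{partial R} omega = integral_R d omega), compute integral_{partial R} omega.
integral_(partial R) omega = 3/2

Stokes: integral_partial_R omega = integral_R d omega with d omega = (∂Q/∂x - ∂P/∂y) dx ∧ dy.
  ∂Q/∂x = y
  ∂P/∂y = -2*x
  integrand = ∂Q/∂x - ∂P/∂y = 2*x + y.
Integrating over R: integral_0^1 integral_0^1 (2*x + y) dx dy = 3/2.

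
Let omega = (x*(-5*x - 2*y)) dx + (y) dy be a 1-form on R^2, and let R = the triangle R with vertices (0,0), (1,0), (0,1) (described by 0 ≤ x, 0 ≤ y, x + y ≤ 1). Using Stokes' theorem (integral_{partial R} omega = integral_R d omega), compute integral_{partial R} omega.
integral_(partial R) omega = 1/3

Stokes: integral_partial_R omega = integral_R d omega with d omega = (∂Q/∂x - ∂P/∂y) dx ∧ dy.
  ∂Q/∂x = 0
  ∂P/∂y = -2*x
  integrand = ∂Q/∂x - ∂P/∂y = 2*x.
Integrating over R: integral_0^1 integral_0^{1-x} (2*x) dy dx = 1/3.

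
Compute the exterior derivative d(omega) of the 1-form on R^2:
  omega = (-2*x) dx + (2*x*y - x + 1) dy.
d(omega) = (2*y - 1) dx ∧ dy

For a 1-form omega = sum_i f_i dx_i, the exterior derivative is
  d(omega) = sum_{i < j} (∂f_j/∂x_i - ∂f_i/∂x_j) dx_i ∧ dx_j.
  coefficient of dx ∧ dy: ∂f_2/∂x - ∂f_1/∂y = ∂(2*x*y - x + 1)/∂x - ∂(-2*x)/∂y = 2*y - 1
Assembling: d(omega) = (2*y - 1) dx ∧ dy.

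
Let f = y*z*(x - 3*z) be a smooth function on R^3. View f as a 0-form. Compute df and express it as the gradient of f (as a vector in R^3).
df = (y*z) dx + (z*(x - 3*z)) dy + (y*(x - 6*z)) dz; grad f = (y*z, z*(x - 3*z), y*(x - 6*z))

For a 0-form f, d f = (∂f/∂x) dx + (∂f/∂y) dy + (∂f/∂z) dz. The components of the vector representation are exactly the entries of grad f in Cartesian coordinates:
  ∂f/∂x = y*z
  ∂f/∂y = z*(x - 3*z)
  ∂f/∂z = y*(x - 6*z).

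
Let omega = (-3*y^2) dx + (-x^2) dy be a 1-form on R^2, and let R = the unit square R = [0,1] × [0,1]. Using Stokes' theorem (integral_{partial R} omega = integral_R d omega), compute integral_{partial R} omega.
integral_(partial R) omega = 2

Stokes: integral_partial_R omega = integral_R d omega with d omega = (∂Q/∂x - ∂P/∂y) dx ∧ dy.
  ∂Q/∂x = -2*x
  ∂P/∂y = -6*y
  integrand = ∂Q/∂x - ∂P/∂y = -2*x + 6*y.
Integrating over R: integral_0^1 integral_0^1 (-2*x + 6*y) dx dy = 2.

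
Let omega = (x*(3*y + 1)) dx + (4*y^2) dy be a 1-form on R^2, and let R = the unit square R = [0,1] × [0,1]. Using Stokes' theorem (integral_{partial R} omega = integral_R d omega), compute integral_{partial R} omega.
integral_(partial R) omega = -3/2

Stokes: integral_partial_R omega = integral_R d omega with d omega = (∂Q/∂x - ∂P/∂y) dx ∧ dy.
  ∂Q/∂x = 0
  ∂P/∂y = 3*x
  integrand = ∂Q/∂x - ∂P/∂y = -3*x.
Integrating over R: integral_0^1 integral_0^1 (-3*x) dx dy = -3/2.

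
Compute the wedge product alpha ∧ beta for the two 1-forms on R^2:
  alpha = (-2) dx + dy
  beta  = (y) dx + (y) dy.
alpha ∧ beta = (-3*y) dx ∧ dy

Distribute the wedge, using dx_i ∧ dx_j = -dx_j ∧ dx_i and dx_i ∧ dx_i = 0. For each pair (i, j) with i < j, the coefficient of dx_i ∧ dx_j in alpha ∧ beta is (alpha_i * beta_j - alpha_j * beta_i). Collecting: alpha ∧ beta = (-3*y) dx ∧ dy.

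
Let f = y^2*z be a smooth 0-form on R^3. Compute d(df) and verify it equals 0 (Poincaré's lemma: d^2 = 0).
d(df) = 0

Step 1: df = sum_i (∂f/∂x_i) dx_i = (0) dx + (2*y*z) dy + (y^2) dz.
Step 2: Apply d again. Using the 1-form formula, the coefficient of dx ∧ dy in d(df) is ∂^2 f/∂x ∂y - ∂^2 f/∂y ∂x = (0) - (0) = 0 (equality of mixed partials for smooth f).
Similarly for dx ∧ dz and dy ∧ dz — all coefficients vanish. So d(df) = 0.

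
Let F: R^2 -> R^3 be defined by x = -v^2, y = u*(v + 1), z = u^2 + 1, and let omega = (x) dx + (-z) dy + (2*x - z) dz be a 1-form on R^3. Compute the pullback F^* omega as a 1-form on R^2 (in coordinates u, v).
F^* omega = (-2*u^3 - u^2*v - u^2 - 4*u*v^2 - 2*u - v - 1) du + (-u^3 - u + 2*v^3) dv

Using F^*(f dg) = (f ∘ F) d(g ∘ F), substitute each coordinate x_i by F_i(u, v) in f_i, and replace dx_i by d F_i = (∂F_i/∂u) du + (∂F_i/∂v) dv.
  For the x component: f_1(F) = -v^2; d F_1 = (0) du + (-2*v) dv
  For the y component: f_2(F) = -u^2 - 1; d F_2 = (v + 1) du + (u) dv
  For the z component: f_3(F) = -u^2 - 2*v^2 - 1; d F_3 = (2*u) du + (0) dv
Combining and collecting du, dv coefficients:
  coeff of du: -2*u^3 - u^2*v - u^2 - 4*u*v^2 - 2*u - v - 1
  coeff of dv: -u^3 - u + 2*v^3
F^* omega = (-2*u^3 - u^2*v - u^2 - 4*u*v^2 - 2*u - v - 1) du + (-u^3 - u + 2*v^3) dv.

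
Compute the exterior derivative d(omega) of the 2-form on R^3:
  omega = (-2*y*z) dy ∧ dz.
d(omega) = 0

For a 2-form omega = sum_{i<j} g_{ij} dx_i ∧ dx_j, the exterior derivative is
  d(omega) = sum_{i<j} d(g_{ij}) ∧ dx_i ∧ dx_j = sum_{i<j, k} (∂g_{ij}/∂x_k) dx_k ∧ dx_i ∧ dx_j.
Expand each term, using dx_k ∧ dx_i ∧ dx_j = sgn(permutation) dx_{(a)} ∧ dx_{(b)} ∧ dx_{(c)} with (a < b < c) sorted:

Collecting like 3-forms: d(omega) = 0.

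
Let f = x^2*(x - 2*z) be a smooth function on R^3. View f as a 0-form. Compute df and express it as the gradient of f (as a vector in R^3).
df = (x*(3*x - 4*z)) dx + (0) dy + (-2*x^2) dz; grad f = (x*(3*x - 4*z), 0, -2*x^2)

For a 0-form f, d f = (∂f/∂x) dx + (∂f/∂y) dy + (∂f/∂z) dz. The components of the vector representation are exactly the entries of grad f in Cartesian coordinates:
  ∂f/∂x = x*(3*x - 4*z)
  ∂f/∂y = 0
  ∂f/∂z = -2*x^2.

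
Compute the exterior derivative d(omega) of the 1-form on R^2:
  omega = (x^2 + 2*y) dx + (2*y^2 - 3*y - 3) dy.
d(omega) = (-2) dx ∧ dy

For a 1-form omega = sum_i f_i dx_i, the exterior derivative is
  d(omega) = sum_{i < j} (∂f_j/∂x_i - ∂f_i/∂x_j) dx_i ∧ dx_j.
  coefficient of dx ∧ dy: ∂f_2/∂x - ∂f_1/∂y = ∂(2*y^2 - 3*y - 3)/∂x - ∂(x^2 + 2*y)/∂y = -2
Assembling: d(omega) = (-2) dx ∧ dy.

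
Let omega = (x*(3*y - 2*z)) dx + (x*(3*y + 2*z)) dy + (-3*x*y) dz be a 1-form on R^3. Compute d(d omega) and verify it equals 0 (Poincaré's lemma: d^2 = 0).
d(d omega) = 0

Step 1: d omega = sum_{i<j} (∂f_j/∂x_i - ∂f_i/∂x_j) dx_i ∧ dx_j:
  coeff of dx ∧ dy: -3*x + 3*y + 2*z
  coeff of dx ∧ dz: 2*x - 3*y
  coeff of dy ∧ dz: -5*x
Step 2: Apply d again to each 2-form coefficient. The only possible 3-form in R^3 is dx ∧ dy ∧ dz, with coefficient
  ∂(coeff of dy∧dz)/∂x - ∂(coeff of dx∧dz)/∂y + ∂(coeff of dx∧dy)/∂z
  = ∂/∂x (-5*x) - ∂/∂y (2*x - 3*y) + ∂/∂z (-3*x + 3*y + 2*z).
Each of these terms simplifies to sums of mixed partials that cancel in pairs. The result is 0 (by equality of mixed partials for smooth functions — Schwarz / Clairaut).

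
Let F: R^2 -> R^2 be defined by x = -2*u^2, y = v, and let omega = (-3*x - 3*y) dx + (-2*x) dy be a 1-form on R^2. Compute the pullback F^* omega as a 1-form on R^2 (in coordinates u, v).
F^* omega = (12*u*(-2*u^2 + v)) du + (4*u^2) dv

Using F^*(f dg) = (f ∘ F) d(g ∘ F), substitute each coordinate x_i by F_i(u, v) in f_i, and replace dx_i by d F_i = (∂F_i/∂u) du + (∂F_i/∂v) dv.
  For the x component: f_1(F) = 6*u^2 - 3*v; d F_1 = (-4*u) du + (0) dv
  For the y component: f_2(F) = 4*u^2; d F_2 = (0) du + (1) dv
Combining and collecting du, dv coefficients:
  coeff of du: 12*u*(-2*u^2 + v)
  coeff of dv: 4*u^2
F^* omega = (12*u*(-2*u^2 + v)) du + (4*u^2) dv.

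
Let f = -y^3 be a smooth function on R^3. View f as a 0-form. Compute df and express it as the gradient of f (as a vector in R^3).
df = (0) dx + (-3*y^2) dy + (0) dz; grad f = (0, -3*y^2, 0)

For a 0-form f, d f = (∂f/∂x) dx + (∂f/∂y) dy + (∂f/∂z) dz. The components of the vector representation are exactly the entries of grad f in Cartesian coordinates:
  ∂f/∂x = 0
  ∂f/∂y = -3*y^2
  ∂f/∂z = 0.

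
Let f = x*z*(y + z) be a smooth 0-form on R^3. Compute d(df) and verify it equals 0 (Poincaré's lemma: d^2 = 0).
d(df) = 0

Step 1: df = sum_i (∂f/∂x_i) dx_i = (z*(y + z)) dx + (x*z) dy + (x*(y + 2*z)) dz.
Step 2: Apply d again. Using the 1-form formula, the coefficient of dx ∧ dy in d(df) is ∂^2 f/∂x ∂y - ∂^2 f/∂y ∂x = (z) - (z) = 0 (equality of mixed partials for smooth f).
Similarly for dx ∧ dz and dy ∧ dz — all coefficients vanish. So d(df) = 0.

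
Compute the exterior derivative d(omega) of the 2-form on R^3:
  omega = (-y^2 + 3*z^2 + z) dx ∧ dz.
d(omega) = (2*y) dx ∧ dy ∧ dz

For a 2-form omega = sum_{i<j} g_{ij} dx_i ∧ dx_j, the exterior derivative is
  d(omega) = sum_{i<j} d(g_{ij}) ∧ dx_i ∧ dx_j = sum_{i<j, k} (∂g_{ij}/∂x_k) dx_k ∧ dx_i ∧ dx_j.
Expand each term, using dx_k ∧ dx_i ∧ dx_j = sgn(permutation) dx_{(a)} ∧ dx_{(b)} ∧ dx_{(c)} with (a < b < c) sorted:
  d(-y^2 + 3*z^2 + z) includes (∂/∂y)(-y^2 + 3*z^2 + z) dy = (-2*y) dy, which multiplied by dx ∧ dz gives (2*y) dx ∧ dy ∧ dz
Collecting like 3-forms: d(omega) = (2*y) dx ∧ dy ∧ dz.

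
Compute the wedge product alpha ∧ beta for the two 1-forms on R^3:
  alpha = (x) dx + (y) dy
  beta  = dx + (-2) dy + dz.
alpha ∧ beta = (-2*x - y) dx ∧ dy + (x) dx ∧ dz + (y) dy ∧ dz

Distribute the wedge, using dx_i ∧ dx_j = -dx_j ∧ dx_i and dx_i ∧ dx_i = 0. For each pair (i, j) with i < j, the coefficient of dx_i ∧ dx_j in alpha ∧ beta is (alpha_i * beta_j - alpha_j * beta_i). Collecting: alpha ∧ beta = (-2*x - y) dx ∧ dy + (x) dx ∧ dz + (y) dy ∧ dz.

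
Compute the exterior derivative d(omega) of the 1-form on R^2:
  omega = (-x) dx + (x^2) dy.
d(omega) = (2*x) dx ∧ dy

For a 1-form omega = sum_i f_i dx_i, the exterior derivative is
  d(omega) = sum_{i < j} (∂f_j/∂x_i - ∂f_i/∂x_j) dx_i ∧ dx_j.
  coefficient of dx ∧ dy: ∂f_2/∂x - ∂f_1/∂y = ∂(x^2)/∂x - ∂(-x)/∂y = 2*x
Assembling: d(omega) = (2*x) dx ∧ dy.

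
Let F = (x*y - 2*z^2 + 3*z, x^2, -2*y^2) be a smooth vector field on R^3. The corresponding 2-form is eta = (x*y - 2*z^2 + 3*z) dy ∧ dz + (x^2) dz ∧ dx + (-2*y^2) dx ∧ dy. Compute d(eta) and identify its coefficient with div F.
d(eta) = (y) dx ∧ dy ∧ dz; div F = y

For a 2-form in R^3 of the form above, applying d gives a 3-form with coefficient ∂P/∂x + ∂Q/∂y + ∂R/∂z:
  ∂P/∂x = y
  ∂Q/∂y = 0
  ∂R/∂z = 0
Sum = y, which is exactly div F.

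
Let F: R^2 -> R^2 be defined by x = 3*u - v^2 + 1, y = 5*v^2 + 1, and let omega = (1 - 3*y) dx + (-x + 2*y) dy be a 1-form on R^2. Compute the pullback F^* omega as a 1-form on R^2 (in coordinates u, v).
F^* omega = (-45*v^2 - 6) du + (2*v*(-15*u + 70*v^2 + 7)) dv

Using F^*(f dg) = (f ∘ F) d(g ∘ F), substitute each coordinate x_i by F_i(u, v) in f_i, and replace dx_i by d F_i = (∂F_i/∂u) du + (∂F_i/∂v) dv.
  For the x component: f_1(F) = -15*v^2 - 2; d F_1 = (3) du + (-2*v) dv
  For the y component: f_2(F) = -3*u + 11*v^2 + 1; d F_2 = (0) du + (10*v) dv
Combining and collecting du, dv coefficients:
  coeff of du: -45*v^2 - 6
  coeff of dv: 2*v*(-15*u + 70*v^2 + 7)
F^* omega = (-45*v^2 - 6) du + (2*v*(-15*u + 70*v^2 + 7)) dv.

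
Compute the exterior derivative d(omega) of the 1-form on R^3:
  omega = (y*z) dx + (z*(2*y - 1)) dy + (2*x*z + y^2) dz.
d(omega) = (-z) dx ∧ dy + (-y + 2*z) dx ∧ dz + (1) dy ∧ dz

For a 1-form omega = sum_i f_i dx_i, the exterior derivative is
  d(omega) = sum_{i < j} (∂f_j/∂x_i - ∂f_i/∂x_j) dx_i ∧ dx_j.
  coefficient of dx ∧ dy: ∂f_2/∂x - ∂f_1/∂y = ∂(z*(2*y - 1))/∂x - ∂(y*z)/∂y = -z
  coefficient of dx ∧ dz: ∂f_3/∂x - ∂f_1/∂z = ∂(2*x*z + y^2)/∂x - ∂(y*z)/∂z = -y + 2*z
  coefficient of dy ∧ dz: ∂f_3/∂y - ∂f_2/∂z = ∂(2*x*z + y^2)/∂y - ∂(z*(2*y - 1))/∂z = 1
Assembling: d(omega) = (-z) dx ∧ dy + (-y + 2*z) dx ∧ dz + (1) dy ∧ dz.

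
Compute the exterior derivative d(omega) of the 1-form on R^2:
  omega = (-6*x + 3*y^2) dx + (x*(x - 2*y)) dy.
d(omega) = (2*x - 8*y) dx ∧ dy

For a 1-form omega = sum_i f_i dx_i, the exterior derivative is
  d(omega) = sum_{i < j} (∂f_j/∂x_i - ∂f_i/∂x_j) dx_i ∧ dx_j.
  coefficient of dx ∧ dy: ∂f_2/∂x - ∂f_1/∂y = ∂(x*(x - 2*y))/∂x - ∂(-6*x + 3*y^2)/∂y = 2*x - 8*y
Assembling: d(omega) = (2*x - 8*y) dx ∧ dy.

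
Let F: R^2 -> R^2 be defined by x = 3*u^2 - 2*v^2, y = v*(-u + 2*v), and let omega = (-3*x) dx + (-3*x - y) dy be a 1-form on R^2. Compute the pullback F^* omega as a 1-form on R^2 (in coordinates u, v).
F^* omega = (-54*u^3 + 9*u^2*v + 35*u*v^2 - 4*v^3) du + (9*u^3 - u^2*v - 8*v^3) dv

Using F^*(f dg) = (f ∘ F) d(g ∘ F), substitute each coordinate x_i by F_i(u, v) in f_i, and replace dx_i by d F_i = (∂F_i/∂u) du + (∂F_i/∂v) dv.
  For the x component: f_1(F) = -9*u^2 + 6*v^2; d F_1 = (6*u) du + (-4*v) dv
  For the y component: f_2(F) = -9*u^2 + u*v + 4*v^2; d F_2 = (-v) du + (-u + 4*v) dv
Combining and collecting du, dv coefficients:
  coeff of du: -54*u^3 + 9*u^2*v + 35*u*v^2 - 4*v^3
  coeff of dv: 9*u^3 - u^2*v - 8*v^3
F^* omega = (-54*u^3 + 9*u^2*v + 35*u*v^2 - 4*v^3) du + (9*u^3 - u^2*v - 8*v^3) dv.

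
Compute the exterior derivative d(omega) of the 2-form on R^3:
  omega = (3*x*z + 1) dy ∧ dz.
d(omega) = (3*z) dx ∧ dy ∧ dz

For a 2-form omega = sum_{i<j} g_{ij} dx_i ∧ dx_j, the exterior derivative is
  d(omega) = sum_{i<j} d(g_{ij}) ∧ dx_i ∧ dx_j = sum_{i<j, k} (∂g_{ij}/∂x_k) dx_k ∧ dx_i ∧ dx_j.
Expand each term, using dx_k ∧ dx_i ∧ dx_j = sgn(permutation) dx_{(a)} ∧ dx_{(b)} ∧ dx_{(c)} with (a < b < c) sorted:
  d(3*x*z + 1) includes (∂/∂x)(3*x*z + 1) dx = (3*z) dx, which multiplied by dy ∧ dz gives (3*z) dx ∧ dy ∧ dz
Collecting like 3-forms: d(omega) = (3*z) dx ∧ dy ∧ dz.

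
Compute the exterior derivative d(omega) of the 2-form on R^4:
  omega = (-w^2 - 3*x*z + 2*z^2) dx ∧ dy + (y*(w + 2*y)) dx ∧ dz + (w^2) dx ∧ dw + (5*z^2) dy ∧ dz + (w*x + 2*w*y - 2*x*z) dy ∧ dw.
d(omega) = (-w - 3*x - 4*y + 4*z) dx ∧ dy ∧ dz + (-w - 2*z) dx ∧ dy ∧ dw + (y) dx ∧ dz ∧ dw + (2*x) dy ∧ dz ∧ dw

For a 2-form omega = sum_{i<j} g_{ij} dx_i ∧ dx_j, the exterior derivative is
  d(omega) = sum_{i<j} d(g_{ij}) ∧ dx_i ∧ dx_j = sum_{i<j, k} (∂g_{ij}/∂x_k) dx_k ∧ dx_i ∧ dx_j.
Expand each term, using dx_k ∧ dx_i ∧ dx_j = sgn(permutation) dx_{(a)} ∧ dx_{(b)} ∧ dx_{(c)} with (a < b < c) sorted:
  d(-w^2 - 3*x*z + 2*z^2) includes (∂/∂z)(-w^2 - 3*x*z + 2*z^2) dz = (-3*x + 4*z) dz, which multiplied by dx ∧ dy gives (-3*x + 4*z) dx ∧ dy ∧ dz
  d(-w^2 - 3*x*z + 2*z^2) includes (∂/∂w)(-w^2 - 3*x*z + 2*z^2) dw = (-2*w) dw, which multiplied by dx ∧ dy gives (-2*w) dx ∧ dy ∧ dw
  d(y*(w + 2*y)) includes (∂/∂y)(y*(w + 2*y)) dy = (w + 4*y) dy, which multiplied by dx ∧ dz gives (-w - 4*y) dx ∧ dy ∧ dz
  d(y*(w + 2*y)) includes (∂/∂w)(y*(w + 2*y)) dw = (y) dw, which multiplied by dx ∧ dz gives (y) dx ∧ dz ∧ dw
  d(w*x + 2*w*y - 2*x*z) includes (∂/∂x)(w*x + 2*w*y - 2*x*z) dx = (w - 2*z) dx, which multiplied by dy ∧ dw gives (w - 2*z) dx ∧ dy ∧ dw
  d(w*x + 2*w*y - 2*x*z) includes (∂/∂z)(w*x + 2*w*y - 2*x*z) dz = (-2*x) dz, which multiplied by dy ∧ dw gives (2*x) dy ∧ dz ∧ dw
Collecting like 3-forms: d(omega) = (-w - 3*x - 4*y + 4*z) dx ∧ dy ∧ dz + (-w - 2*z) dx ∧ dy ∧ dw + (y) dx ∧ dz ∧ dw + (2*x) dy ∧ dz ∧ dw.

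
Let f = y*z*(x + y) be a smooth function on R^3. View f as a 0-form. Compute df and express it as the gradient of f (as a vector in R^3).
df = (y*z) dx + (z*(x + 2*y)) dy + (y*(x + y)) dz; grad f = (y*z, z*(x + 2*y), y*(x + y))

For a 0-form f, d f = (∂f/∂x) dx + (∂f/∂y) dy + (∂f/∂z) dz. The components of the vector representation are exactly the entries of grad f in Cartesian coordinates:
  ∂f/∂x = y*z
  ∂f/∂y = z*(x + 2*y)
  ∂f/∂z = y*(x + y).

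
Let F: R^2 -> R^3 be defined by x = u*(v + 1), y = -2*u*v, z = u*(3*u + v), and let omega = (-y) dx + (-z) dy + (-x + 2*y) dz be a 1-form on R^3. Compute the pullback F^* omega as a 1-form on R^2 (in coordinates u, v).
F^* omega = (u*(-24*u*v - 6*u - v^2 + v)) du + (u^2*(6*u - v - 1)) dv

Using F^*(f dg) = (f ∘ F) d(g ∘ F), substitute each coordinate x_i by F_i(u, v) in f_i, and replace dx_i by d F_i = (∂F_i/∂u) du + (∂F_i/∂v) dv.
  For the x component: f_1(F) = 2*u*v; d F_1 = (v + 1) du + (u) dv
  For the y component: f_2(F) = u*(-3*u - v); d F_2 = (-2*v) du + (-2*u) dv
  For the z component: f_3(F) = u*(-5*v - 1); d F_3 = (6*u + v) du + (u) dv
Combining and collecting du, dv coefficients:
  coeff of du: u*(-24*u*v - 6*u - v^2 + v)
  coeff of dv: u^2*(6*u - v - 1)
F^* omega = (u*(-24*u*v - 6*u - v^2 + v)) du + (u^2*(6*u - v - 1)) dv.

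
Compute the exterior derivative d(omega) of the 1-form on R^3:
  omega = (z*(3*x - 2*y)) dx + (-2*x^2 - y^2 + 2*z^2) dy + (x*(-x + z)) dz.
d(omega) = (-4*x + 2*z) dx ∧ dy + (-5*x + 2*y + z) dx ∧ dz + (-4*z) dy ∧ dz

For a 1-form omega = sum_i f_i dx_i, the exterior derivative is
  d(omega) = sum_{i < j} (∂f_j/∂x_i - ∂f_i/∂x_j) dx_i ∧ dx_j.
  coefficient of dx ∧ dy: ∂f_2/∂x - ∂f_1/∂y = ∂(-2*x^2 - y^2 + 2*z^2)/∂x - ∂(z*(3*x - 2*y))/∂y = -4*x + 2*z
  coefficient of dx ∧ dz: ∂f_3/∂x - ∂f_1/∂z = ∂(x*(-x + z))/∂x - ∂(z*(3*x - 2*y))/∂z = -5*x + 2*y + z
  coefficient of dy ∧ dz: ∂f_3/∂y - ∂f_2/∂z = ∂(x*(-x + z))/∂y - ∂(-2*x^2 - y^2 + 2*z^2)/∂z = -4*z
Assembling: d(omega) = (-4*x + 2*z) dx ∧ dy + (-5*x + 2*y + z) dx ∧ dz + (-4*z) dy ∧ dz.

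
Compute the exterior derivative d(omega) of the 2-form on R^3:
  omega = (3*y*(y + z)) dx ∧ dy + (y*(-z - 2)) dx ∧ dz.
d(omega) = (3*y + z + 2) dx ∧ dy ∧ dz

For a 2-form omega = sum_{i<j} g_{ij} dx_i ∧ dx_j, the exterior derivative is
  d(omega) = sum_{i<j} d(g_{ij}) ∧ dx_i ∧ dx_j = sum_{i<j, k} (∂g_{ij}/∂x_k) dx_k ∧ dx_i ∧ dx_j.
Expand each term, using dx_k ∧ dx_i ∧ dx_j = sgn(permutation) dx_{(a)} ∧ dx_{(b)} ∧ dx_{(c)} with (a < b < c) sorted:
  d(3*y*(y + z)) includes (∂/∂z)(3*y*(y + z)) dz = (3*y) dz, which multiplied by dx ∧ dy gives (3*y) dx ∧ dy ∧ dz
  d(y*(-z - 2)) includes (∂/∂y)(y*(-z - 2)) dy = (-z - 2) dy, which multiplied by dx ∧ dz gives (z + 2) dx ∧ dy ∧ dz
Collecting like 3-forms: d(omega) = (3*y + z + 2) dx ∧ dy ∧ dz.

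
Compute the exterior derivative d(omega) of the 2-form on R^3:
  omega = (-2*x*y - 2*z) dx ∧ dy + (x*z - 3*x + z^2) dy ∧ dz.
d(omega) = (z - 5) dx ∧ dy ∧ dz

For a 2-form omega = sum_{i<j} g_{ij} dx_i ∧ dx_j, the exterior derivative is
  d(omega) = sum_{i<j} d(g_{ij}) ∧ dx_i ∧ dx_j = sum_{i<j, k} (∂g_{ij}/∂x_k) dx_k ∧ dx_i ∧ dx_j.
Expand each term, using dx_k ∧ dx_i ∧ dx_j = sgn(permutation) dx_{(a)} ∧ dx_{(b)} ∧ dx_{(c)} with (a < b < c) sorted:
  d(-2*x*y - 2*z) includes (∂/∂z)(-2*x*y - 2*z) dz = (-2) dz, which multiplied by dx ∧ dy gives (-2) dx ∧ dy ∧ dz
  d(x*z - 3*x + z^2) includes (∂/∂x)(x*z - 3*x + z^2) dx = (z - 3) dx, which multiplied by dy ∧ dz gives (z - 3) dx ∧ dy ∧ dz
Collecting like 3-forms: d(omega) = (z - 5) dx ∧ dy ∧ dz.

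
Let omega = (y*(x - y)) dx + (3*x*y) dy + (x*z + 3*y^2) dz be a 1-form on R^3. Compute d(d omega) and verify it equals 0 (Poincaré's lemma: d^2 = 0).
d(d omega) = 0

Step 1: d omega = sum_{i<j} (∂f_j/∂x_i - ∂f_i/∂x_j) dx_i ∧ dx_j:
  coeff of dx ∧ dy: -x + 5*y
  coeff of dx ∧ dz: z
  coeff of dy ∧ dz: 6*y
Step 2: Apply d again to each 2-form coefficient. The only possible 3-form in R^3 is dx ∧ dy ∧ dz, with coefficient
  ∂(coeff of dy∧dz)/∂x - ∂(coeff of dx∧dz)/∂y + ∂(coeff of dx∧dy)/∂z
  = ∂/∂x (6*y) - ∂/∂y (z) + ∂/∂z (-x + 5*y).
Each of these terms simplifies to sums of mixed partials that cancel in pairs. The result is 0 (by equality of mixed partials for smooth functions — Schwarz / Clairaut).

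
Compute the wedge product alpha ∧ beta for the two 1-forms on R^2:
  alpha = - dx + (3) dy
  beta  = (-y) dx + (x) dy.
alpha ∧ beta = (-x + 3*y) dx ∧ dy

Distribute the wedge, using dx_i ∧ dx_j = -dx_j ∧ dx_i and dx_i ∧ dx_i = 0. For each pair (i, j) with i < j, the coefficient of dx_i ∧ dx_j in alpha ∧ beta is (alpha_i * beta_j - alpha_j * beta_i). Collecting: alpha ∧ beta = (-x + 3*y) dx ∧ dy.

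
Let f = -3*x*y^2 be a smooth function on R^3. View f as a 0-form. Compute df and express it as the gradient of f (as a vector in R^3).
df = (-3*y^2) dx + (-6*x*y) dy + (0) dz; grad f = (-3*y^2, -6*x*y, 0)

For a 0-form f, d f = (∂f/∂x) dx + (∂f/∂y) dy + (∂f/∂z) dz. The components of the vector representation are exactly the entries of grad f in Cartesian coordinates:
  ∂f/∂x = -3*y^2
  ∂f/∂y = -6*x*y
  ∂f/∂z = 0.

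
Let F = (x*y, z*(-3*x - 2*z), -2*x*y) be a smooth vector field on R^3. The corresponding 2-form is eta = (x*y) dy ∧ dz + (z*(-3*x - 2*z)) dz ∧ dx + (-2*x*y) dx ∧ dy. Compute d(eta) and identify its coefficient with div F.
d(eta) = (y) dx ∧ dy ∧ dz; div F = y

For a 2-form in R^3 of the form above, applying d gives a 3-form with coefficient ∂P/∂x + ∂Q/∂y + ∂R/∂z:
  ∂P/∂x = y
  ∂Q/∂y = 0
  ∂R/∂z = 0
Sum = y, which is exactly div F.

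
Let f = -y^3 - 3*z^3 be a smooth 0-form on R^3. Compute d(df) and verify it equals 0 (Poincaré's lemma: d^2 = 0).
d(df) = 0

Step 1: df = sum_i (∂f/∂x_i) dx_i = (0) dx + (-3*y^2) dy + (-9*z^2) dz.
Step 2: Apply d again. Using the 1-form formula, the coefficient of dx ∧ dy in d(df) is ∂^2 f/∂x ∂y - ∂^2 f/∂y ∂x = (0) - (0) = 0 (equality of mixed partials for smooth f).
Similarly for dx ∧ dz and dy ∧ dz — all coefficients vanish. So d(df) = 0.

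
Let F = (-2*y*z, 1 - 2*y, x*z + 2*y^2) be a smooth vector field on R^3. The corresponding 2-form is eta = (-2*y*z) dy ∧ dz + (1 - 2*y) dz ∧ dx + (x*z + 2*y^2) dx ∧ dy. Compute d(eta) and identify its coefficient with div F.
d(eta) = (x - 2) dx ∧ dy ∧ dz; div F = x - 2

For a 2-form in R^3 of the form above, applying d gives a 3-form with coefficient ∂P/∂x + ∂Q/∂y + ∂R/∂z:
  ∂P/∂x = 0
  ∂Q/∂y = -2
  ∂R/∂z = x
Sum = x - 2, which is exactly div F.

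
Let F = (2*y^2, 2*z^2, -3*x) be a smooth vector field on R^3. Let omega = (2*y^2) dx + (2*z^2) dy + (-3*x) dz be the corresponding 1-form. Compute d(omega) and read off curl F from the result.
d(omega) = (-4*z) dy ∧ dz + (3) dz ∧ dx + (-4*y) dx ∧ dy; curl F = (-4*z, 3, -4*y)

d omega = sum_{i<j} (∂f_j/∂x_i - ∂f_i/∂x_j) dx_i ∧ dx_j. Under the identification (dy ∧ dz, dz ∧ dx, dx ∧ dy) ↔ (e_x, e_y, e_z), the coefficients are exactly the components of curl F. Compute:
  ∂R/∂y - ∂Q/∂z = (0) - (4*z) = -4*z
  ∂P/∂z - ∂R/∂x = (0) - (-3) = 3
  ∂Q/∂x - ∂P/∂y = (0) - (4*y) = -4*y.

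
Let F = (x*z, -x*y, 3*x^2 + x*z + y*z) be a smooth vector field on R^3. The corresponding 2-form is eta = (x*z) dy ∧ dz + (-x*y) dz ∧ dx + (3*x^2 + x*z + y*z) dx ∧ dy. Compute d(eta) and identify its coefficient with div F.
d(eta) = (y + z) dx ∧ dy ∧ dz; div F = y + z

For a 2-form in R^3 of the form above, applying d gives a 3-form with coefficient ∂P/∂x + ∂Q/∂y + ∂R/∂z:
  ∂P/∂x = z
  ∂Q/∂y = -x
  ∂R/∂z = x + y
Sum = y + z, which is exactly div F.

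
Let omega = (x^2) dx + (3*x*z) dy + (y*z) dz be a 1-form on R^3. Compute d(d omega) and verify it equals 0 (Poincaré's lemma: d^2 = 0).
d(d omega) = 0

Step 1: d omega = sum_{i<j} (∂f_j/∂x_i - ∂f_i/∂x_j) dx_i ∧ dx_j:
  coeff of dx ∧ dy: 3*z
  coeff of dx ∧ dz: 0
  coeff of dy ∧ dz: -3*x + z
Step 2: Apply d again to each 2-form coefficient. The only possible 3-form in R^3 is dx ∧ dy ∧ dz, with coefficient
  ∂(coeff of dy∧dz)/∂x - ∂(coeff of dx∧dz)/∂y + ∂(coeff of dx∧dy)/∂z
  = ∂/∂x (-3*x + z) - ∂/∂y (0) + ∂/∂z (3*z).
Each of these terms simplifies to sums of mixed partials that cancel in pairs. The result is 0 (by equality of mixed partials for smooth functions — Schwarz / Clairaut).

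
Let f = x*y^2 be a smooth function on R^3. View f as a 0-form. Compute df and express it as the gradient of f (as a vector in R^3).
df = (y^2) dx + (2*x*y) dy + (0) dz; grad f = (y^2, 2*x*y, 0)

For a 0-form f, d f = (∂f/∂x) dx + (∂f/∂y) dy + (∂f/∂z) dz. The components of the vector representation are exactly the entries of grad f in Cartesian coordinates:
  ∂f/∂x = y^2
  ∂f/∂y = 2*x*y
  ∂f/∂z = 0.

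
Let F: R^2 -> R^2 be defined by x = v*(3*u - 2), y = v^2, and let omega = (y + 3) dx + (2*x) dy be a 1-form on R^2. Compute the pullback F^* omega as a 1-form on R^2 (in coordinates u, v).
F^* omega = (3*v*(v^2 + 3)) du + (15*u*v^2 + 9*u - 10*v^2 - 6) dv

Using F^*(f dg) = (f ∘ F) d(g ∘ F), substitute each coordinate x_i by F_i(u, v) in f_i, and replace dx_i by d F_i = (∂F_i/∂u) du + (∂F_i/∂v) dv.
  For the x component: f_1(F) = v^2 + 3; d F_1 = (3*v) du + (3*u - 2) dv
  For the y component: f_2(F) = 2*v*(3*u - 2); d F_2 = (0) du + (2*v) dv
Combining and collecting du, dv coefficients:
  coeff of du: 3*v*(v^2 + 3)
  coeff of dv: 15*u*v^2 + 9*u - 10*v^2 - 6
F^* omega = (3*v*(v^2 + 3)) du + (15*u*v^2 + 9*u - 10*v^2 - 6) dv.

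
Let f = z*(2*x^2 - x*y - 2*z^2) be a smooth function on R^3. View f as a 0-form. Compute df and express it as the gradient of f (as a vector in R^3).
df = (z*(4*x - y)) dx + (-x*z) dy + (2*x^2 - x*y - 6*z^2) dz; grad f = (z*(4*x - y), -x*z, 2*x^2 - x*y - 6*z^2)

For a 0-form f, d f = (∂f/∂x) dx + (∂f/∂y) dy + (∂f/∂z) dz. The components of the vector representation are exactly the entries of grad f in Cartesian coordinates:
  ∂f/∂x = z*(4*x - y)
  ∂f/∂y = -x*z
  ∂f/∂z = 2*x^2 - x*y - 6*z^2.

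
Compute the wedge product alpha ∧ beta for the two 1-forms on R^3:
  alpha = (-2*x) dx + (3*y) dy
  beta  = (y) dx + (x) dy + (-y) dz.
alpha ∧ beta = (-2*x^2 - 3*y^2) dx ∧ dy + (2*x*y) dx ∧ dz + (-3*y^2) dy ∧ dz

Distribute the wedge, using dx_i ∧ dx_j = -dx_j ∧ dx_i and dx_i ∧ dx_i = 0. For each pair (i, j) with i < j, the coefficient of dx_i ∧ dx_j in alpha ∧ beta is (alpha_i * beta_j - alpha_j * beta_i). Collecting: alpha ∧ beta = (-2*x^2 - 3*y^2) dx ∧ dy + (2*x*y) dx ∧ dz + (-3*y^2) dy ∧ dz.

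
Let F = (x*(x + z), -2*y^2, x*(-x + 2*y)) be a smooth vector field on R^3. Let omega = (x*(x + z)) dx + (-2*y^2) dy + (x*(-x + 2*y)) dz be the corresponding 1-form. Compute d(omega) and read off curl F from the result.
d(omega) = (2*x) dy ∧ dz + (3*x - 2*y) dz ∧ dx + (0) dx ∧ dy; curl F = (2*x, 3*x - 2*y, 0)

d omega = sum_{i<j} (∂f_j/∂x_i - ∂f_i/∂x_j) dx_i ∧ dx_j. Under the identification (dy ∧ dz, dz ∧ dx, dx ∧ dy) ↔ (e_x, e_y, e_z), the coefficients are exactly the components of curl F. Compute:
  ∂R/∂y - ∂Q/∂z = (2*x) - (0) = 2*x
  ∂P/∂z - ∂R/∂x = (x) - (-2*x + 2*y) = 3*x - 2*y
  ∂Q/∂x - ∂P/∂y = (0) - (0) = 0.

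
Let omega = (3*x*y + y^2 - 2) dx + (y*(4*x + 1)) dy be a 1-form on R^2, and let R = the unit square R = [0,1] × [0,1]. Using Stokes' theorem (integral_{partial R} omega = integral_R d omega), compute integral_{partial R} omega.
integral_(partial R) omega = -1/2

Stokes: integral_partial_R omega = integral_R d omega with d omega = (∂Q/∂x - ∂P/∂y) dx ∧ dy.
  ∂Q/∂x = 4*y
  ∂P/∂y = 3*x + 2*y
  integrand = ∂Q/∂x - ∂P/∂y = -3*x + 2*y.
Integrating over R: integral_0^1 integral_0^1 (-3*x + 2*y) dx dy = -1/2.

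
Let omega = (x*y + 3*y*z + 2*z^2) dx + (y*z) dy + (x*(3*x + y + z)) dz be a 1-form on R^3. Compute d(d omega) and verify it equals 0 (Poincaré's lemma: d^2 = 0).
d(d omega) = 0

Step 1: d omega = sum_{i<j} (∂f_j/∂x_i - ∂f_i/∂x_j) dx_i ∧ dx_j:
  coeff of dx ∧ dy: -x - 3*z
  coeff of dx ∧ dz: 6*x - 2*y - 3*z
  coeff of dy ∧ dz: x - y
Step 2: Apply d again to each 2-form coefficient. The only possible 3-form in R^3 is dx ∧ dy ∧ dz, with coefficient
  ∂(coeff of dy∧dz)/∂x - ∂(coeff of dx∧dz)/∂y + ∂(coeff of dx∧dy)/∂z
  = ∂/∂x (x - y) - ∂/∂y (6*x - 2*y - 3*z) + ∂/∂z (-x - 3*z).
Each of these terms simplifies to sums of mixed partials that cancel in pairs. The result is 0 (by equality of mixed partials for smooth functions — Schwarz / Clairaut).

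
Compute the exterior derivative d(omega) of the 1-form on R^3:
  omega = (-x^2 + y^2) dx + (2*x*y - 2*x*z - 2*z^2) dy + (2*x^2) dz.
d(omega) = (-2*z) dx ∧ dy + (4*x) dx ∧ dz + (2*x + 4*z) dy ∧ dz

For a 1-form omega = sum_i f_i dx_i, the exterior derivative is
  d(omega) = sum_{i < j} (∂f_j/∂x_i - ∂f_i/∂x_j) dx_i ∧ dx_j.
  coefficient of dx ∧ dy: ∂f_2/∂x - ∂f_1/∂y = ∂(2*x*y - 2*x*z - 2*z^2)/∂x - ∂(-x^2 + y^2)/∂y = -2*z
  coefficient of dx ∧ dz: ∂f_3/∂x - ∂f_1/∂z = ∂(2*x^2)/∂x - ∂(-x^2 + y^2)/∂z = 4*x
  coefficient of dy ∧ dz: ∂f_3/∂y - ∂f_2/∂z = ∂(2*x^2)/∂y - ∂(2*x*y - 2*x*z - 2*z^2)/∂z = 2*x + 4*z
Assembling: d(omega) = (-2*z) dx ∧ dy + (4*x) dx ∧ dz + (2*x + 4*z) dy ∧ dz.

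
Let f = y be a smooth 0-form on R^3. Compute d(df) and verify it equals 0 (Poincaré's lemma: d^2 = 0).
d(df) = 0

Step 1: df = sum_i (∂f/∂x_i) dx_i = (0) dx + (1) dy + (0) dz.
Step 2: Apply d again. Using the 1-form formula, the coefficient of dx ∧ dy in d(df) is ∂^2 f/∂x ∂y - ∂^2 f/∂y ∂x = (0) - (0) = 0 (equality of mixed partials for smooth f).
Similarly for dx ∧ dz and dy ∧ dz — all coefficients vanish. So d(df) = 0.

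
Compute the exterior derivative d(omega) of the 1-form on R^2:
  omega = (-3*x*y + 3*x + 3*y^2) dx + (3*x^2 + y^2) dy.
d(omega) = (9*x - 6*y) dx ∧ dy

For a 1-form omega = sum_i f_i dx_i, the exterior derivative is
  d(omega) = sum_{i < j} (∂f_j/∂x_i - ∂f_i/∂x_j) dx_i ∧ dx_j.
  coefficient of dx ∧ dy: ∂f_2/∂x - ∂f_1/∂y = ∂(3*x^2 + y^2)/∂x - ∂(-3*x*y + 3*x + 3*y^2)/∂y = 9*x - 6*y
Assembling: d(omega) = (9*x - 6*y) dx ∧ dy.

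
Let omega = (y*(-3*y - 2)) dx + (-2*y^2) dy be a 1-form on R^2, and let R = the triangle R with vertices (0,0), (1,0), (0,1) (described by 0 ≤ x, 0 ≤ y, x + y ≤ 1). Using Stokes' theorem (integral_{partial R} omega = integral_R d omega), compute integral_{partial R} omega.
integral_(partial R) omega = 2

Stokes: integral_partial_R omega = integral_R d omega with d omega = (∂Q/∂x - ∂P/∂y) dx ∧ dy.
  ∂Q/∂x = 0
  ∂P/∂y = -6*y - 2
  integrand = ∂Q/∂x - ∂P/∂y = 6*y + 2.
Integrating over R: integral_0^1 integral_0^{1-x} (6*y + 2) dy dx = 2.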